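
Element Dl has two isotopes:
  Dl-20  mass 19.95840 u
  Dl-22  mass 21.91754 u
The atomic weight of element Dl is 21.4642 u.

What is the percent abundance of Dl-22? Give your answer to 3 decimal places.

Let x be the fractional abundance of Dl-20; then Dl-22 has abundance 1 − x.
19.95840·x + 21.91754·(1 − x) = 21.4642
(19.95840 − 21.91754)·x = 21.4642 − 21.91754
x = -0.45334 / -1.95914 = 0.23140 → 23.140% Dl-20, 76.860% Dl-22.

76.860%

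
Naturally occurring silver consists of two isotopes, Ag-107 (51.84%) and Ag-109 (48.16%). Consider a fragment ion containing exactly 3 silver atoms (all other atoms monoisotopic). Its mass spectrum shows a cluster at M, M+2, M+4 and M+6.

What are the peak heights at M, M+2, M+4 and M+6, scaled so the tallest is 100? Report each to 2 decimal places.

35.88 : 100.00 : 92.90 : 28.77

Each Ag atom is independently Ag-107 (p = 0.5184) or Ag-109 (q = 0.4816); the cluster is the binomial expansion (p + q)^3.
P(M) = 0.5184^3 = 0.139314
P(M+2) = 3 × 0.5184^2 × 0.4816^1 = 0.388273
P(M+4) = 3 × 0.5184^1 × 0.4816^2 = 0.360711
P(M+6) = 0.4816^3 = 0.111702
The M+2 peak is largest (0.388273); scaling to 100 gives 35.88 : 100.00 : 92.90 : 28.77.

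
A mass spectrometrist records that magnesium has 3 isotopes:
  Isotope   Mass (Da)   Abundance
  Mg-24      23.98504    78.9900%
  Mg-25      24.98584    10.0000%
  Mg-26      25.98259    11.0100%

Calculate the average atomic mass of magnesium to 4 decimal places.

The abundance-weighted mean is 0.789900 × 23.98504 + 0.100000 × 24.98584 + 0.110100 × 25.98259
= 18.945783 + 2.498584 + 2.860683 = 24.305050 Da

24.3051 Da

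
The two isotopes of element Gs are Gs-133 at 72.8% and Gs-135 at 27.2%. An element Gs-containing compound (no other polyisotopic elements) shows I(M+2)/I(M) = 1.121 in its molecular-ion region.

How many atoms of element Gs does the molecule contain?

With n Gs atoms, P(M+2)/P(M) = C(n,1)·p^(n−1)q / p^n = n·q/p = n · 0.272/0.728.
n = 1.121 × 0.728/0.272 = 3.00 ≈ 3

3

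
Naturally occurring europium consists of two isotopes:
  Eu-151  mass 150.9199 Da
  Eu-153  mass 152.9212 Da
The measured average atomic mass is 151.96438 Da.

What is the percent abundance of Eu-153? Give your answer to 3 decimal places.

Let x be the fractional abundance of Eu-151; then Eu-153 has abundance 1 − x.
150.9199·x + 152.9212·(1 − x) = 151.96438
(150.9199 − 152.9212)·x = 151.96438 − 152.9212
x = -0.95682 / -2.0013 = 0.47810 → 47.810% Eu-151, 52.190% Eu-153.

52.190%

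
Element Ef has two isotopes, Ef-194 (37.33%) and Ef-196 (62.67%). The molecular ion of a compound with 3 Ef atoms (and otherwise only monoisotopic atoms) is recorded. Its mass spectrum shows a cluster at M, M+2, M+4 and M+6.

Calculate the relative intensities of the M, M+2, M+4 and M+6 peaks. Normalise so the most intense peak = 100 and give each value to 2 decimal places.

Each Ef atom is independently Ef-194 (p = 0.3733) or Ef-196 (q = 0.6267); the cluster is the binomial expansion (p + q)^3.
P(M) = 0.3733^3 = 0.052020
P(M+2) = 3 × 0.3733^2 × 0.6267^1 = 0.261997
P(M+4) = 3 × 0.3733^1 × 0.6267^2 = 0.439844
P(M+6) = 0.6267^3 = 0.246138
The M+4 peak is largest (0.439844); scaling to 100 gives 11.83 : 59.57 : 100.00 : 55.96.

11.83 : 59.57 : 100.00 : 55.96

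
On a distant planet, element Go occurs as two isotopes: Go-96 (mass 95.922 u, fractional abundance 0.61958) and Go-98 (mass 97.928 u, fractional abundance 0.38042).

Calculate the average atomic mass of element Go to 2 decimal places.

Ar = Σ fᵢ·mᵢ = 0.61958 × 95.922 + 0.38042 × 97.928
= 59.4314 + 37.2538 = 96.6852 u

96.69 u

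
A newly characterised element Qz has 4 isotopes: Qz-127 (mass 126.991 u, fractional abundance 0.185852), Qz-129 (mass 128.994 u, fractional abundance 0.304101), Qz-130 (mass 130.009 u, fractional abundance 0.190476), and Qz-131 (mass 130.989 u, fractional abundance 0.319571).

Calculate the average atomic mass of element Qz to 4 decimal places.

Weight each isotope mass by its fractional abundance: 0.185852 × 126.991 + 0.304101 × 128.994 + 0.190476 × 130.009 + 0.319571 × 130.989
= 23.60153 + 39.22720 + 24.76359 + 41.86029 = 129.45261 u

129.4526 u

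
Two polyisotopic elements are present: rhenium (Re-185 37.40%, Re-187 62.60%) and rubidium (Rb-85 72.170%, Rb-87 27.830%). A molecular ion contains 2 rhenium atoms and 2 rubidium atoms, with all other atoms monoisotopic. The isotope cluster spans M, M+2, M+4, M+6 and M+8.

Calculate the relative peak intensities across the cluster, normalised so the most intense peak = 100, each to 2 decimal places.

Rhenium pattern (n=2): 0.139876 : 0.468248 : 0.391876
Rubidium pattern (n=2): 0.52085089 : 0.40169822 : 0.07745089
Convolve the two distributions (both contribute in 2-u steps):
  M: 0.139876×0.52085089 = 0.072855
  M+2: 0.139876×0.40169822 + 0.468248×0.52085089 = 0.300075
  M+4: 0.139876×0.07745089 + 0.468248×0.40169822 + 0.391876×0.52085089 = 0.403037
  M+6: 0.468248×0.07745089 + 0.391876×0.40169822 = 0.193682
  M+8: 0.391876×0.07745089 = 0.030351
Scale to base peak (0.403037) = 100: 18.08 : 74.45 : 100.00 : 48.06 : 7.53

18.08 : 74.45 : 100.00 : 48.06 : 7.53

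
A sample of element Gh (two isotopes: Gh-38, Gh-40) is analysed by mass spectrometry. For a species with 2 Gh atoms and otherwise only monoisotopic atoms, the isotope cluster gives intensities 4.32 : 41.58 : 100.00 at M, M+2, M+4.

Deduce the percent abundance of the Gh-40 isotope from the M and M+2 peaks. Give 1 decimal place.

Let p = fractional abundance of Gh-38. I(M+2)/I(M) = [C(2,1)·p^1·(1−p)] / p^2 = 2·(1−p)/p = 41.58/4.32 = 9.6250
(1−p)/p = 9.6250/2 = 4.8125  ⇒  p = 1/(1 + 4.8125) = 0.1720
Gh-38: 17.2%, Gh-40: 82.8%.

82.8%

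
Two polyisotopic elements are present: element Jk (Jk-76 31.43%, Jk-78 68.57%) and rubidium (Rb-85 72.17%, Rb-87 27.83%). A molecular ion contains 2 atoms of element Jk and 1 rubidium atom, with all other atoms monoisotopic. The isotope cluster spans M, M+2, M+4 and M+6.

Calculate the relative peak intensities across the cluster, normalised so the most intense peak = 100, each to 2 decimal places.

15.52 : 73.72 : 100.00 : 28.49

Element Jk pattern (n=2): 0.09878449 : 0.43103102 : 0.47018449
Rubidium pattern (n=1): 0.7217 : 0.2783
Convolve the two distributions (both contribute in 2-u steps):
  M: 0.09878449×0.7217 = 0.071293
  M+2: 0.09878449×0.2783 + 0.43103102×0.7217 = 0.338567
  M+4: 0.43103102×0.2783 + 0.47018449×0.7217 = 0.459288
  M+6: 0.47018449×0.2783 = 0.130852
Scale to base peak (0.459288) = 100: 15.52 : 73.72 : 100.00 : 28.49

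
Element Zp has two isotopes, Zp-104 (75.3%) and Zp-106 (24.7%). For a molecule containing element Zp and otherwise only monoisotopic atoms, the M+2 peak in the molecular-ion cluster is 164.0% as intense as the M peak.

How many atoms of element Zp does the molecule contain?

5

With n Zp atoms, P(M+2)/P(M) = C(n,1)·p^(n−1)q / p^n = n·q/p = n · 0.247/0.753.
n = 1.640 × 0.753/0.247 = 5.00 ≈ 5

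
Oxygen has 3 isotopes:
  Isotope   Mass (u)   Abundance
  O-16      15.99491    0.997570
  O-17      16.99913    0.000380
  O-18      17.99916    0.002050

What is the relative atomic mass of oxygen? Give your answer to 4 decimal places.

Ar = Σ fᵢ·mᵢ = 0.997570 × 15.99491 + 0.000380 × 16.99913 + 0.002050 × 17.99916
= 15.956042 + 0.006460 + 0.036898 = 15.999400 u

15.9994 u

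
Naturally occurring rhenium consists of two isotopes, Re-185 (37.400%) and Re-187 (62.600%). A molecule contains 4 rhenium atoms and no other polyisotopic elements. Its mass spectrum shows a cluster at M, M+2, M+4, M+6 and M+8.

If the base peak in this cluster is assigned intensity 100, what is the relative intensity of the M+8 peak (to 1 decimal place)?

Term probabilities: M 0.0196, M+2 0.1310, M+4 0.3289, M+6 0.3670, M+8 0.1536. Base peak = M+6.
P(M+6) = C(4,3) × 0.37400^1 × 0.62600^3 = 4 × 0.3740 × 0.24531438 = 0.366990 (base)
P(M+8) = C(4,4) × 0.37400^0 × 0.62600^4 = 1 × 1.0000 × 0.1535668 = 0.153567
Relative intensity = 0.153567 / 0.366990 × 100 = 41.8

41.8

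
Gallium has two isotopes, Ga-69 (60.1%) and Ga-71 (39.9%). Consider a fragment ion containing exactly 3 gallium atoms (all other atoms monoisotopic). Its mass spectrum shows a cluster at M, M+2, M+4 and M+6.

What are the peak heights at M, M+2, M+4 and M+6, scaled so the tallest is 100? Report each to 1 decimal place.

50.2 : 100.0 : 66.4 : 14.7

The 3 Ga atoms are independent, so intensities follow the terms of (0.601 + 0.399)^3.
P(M) = 0.601^3 = 0.217082
P(M+2) = 3 × 0.601^2 × 0.399^1 = 0.432358
P(M+4) = 3 × 0.601^1 × 0.399^2 = 0.287039
P(M+6) = 0.399^3 = 0.063521
The M+2 peak is largest (0.432358); scaling to 100 gives 50.2 : 100.0 : 66.4 : 14.7.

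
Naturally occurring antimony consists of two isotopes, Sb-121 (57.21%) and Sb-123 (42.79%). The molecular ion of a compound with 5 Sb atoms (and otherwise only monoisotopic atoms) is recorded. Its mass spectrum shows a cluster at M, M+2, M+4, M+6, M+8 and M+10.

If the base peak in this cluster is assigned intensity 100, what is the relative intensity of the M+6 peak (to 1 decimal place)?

Binomial terms of (0.5721 + 0.4279)^5: M 0.0613, M+2 0.2292, M+4 0.3428, M+6 0.2564, M+8 0.0959, M+10 0.0143 → M+4 is the base peak.
P(M+4) = C(5,2) × 0.5721^3 × 0.4279^2 = 10 × 0.18724742 × 0.18309841 = 0.342847 (base)
P(M+6) = C(5,3) × 0.5721^2 × 0.4279^3 = 10 × 0.32729841 × 0.07834781 = 0.256431
Relative intensity = 0.256431 / 0.342847 × 100 = 74.8

74.8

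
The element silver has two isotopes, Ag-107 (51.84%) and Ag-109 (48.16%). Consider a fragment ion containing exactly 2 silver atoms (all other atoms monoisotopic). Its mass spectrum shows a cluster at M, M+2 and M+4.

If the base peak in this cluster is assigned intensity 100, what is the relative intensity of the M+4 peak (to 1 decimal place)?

46.5

Term probabilities: M 0.2687, M+2 0.4993, M+4 0.2319. Base peak = M+2.
P(M+2) = C(2,1) × 0.5184^1 × 0.4816^1 = 2 × 0.5184 × 0.4816 = 0.499323 (base)
P(M+4) = C(2,2) × 0.5184^0 × 0.4816^2 = 1 × 1.0000 × 0.23193856 = 0.231939
Relative intensity = 0.231939 / 0.499323 × 100 = 46.5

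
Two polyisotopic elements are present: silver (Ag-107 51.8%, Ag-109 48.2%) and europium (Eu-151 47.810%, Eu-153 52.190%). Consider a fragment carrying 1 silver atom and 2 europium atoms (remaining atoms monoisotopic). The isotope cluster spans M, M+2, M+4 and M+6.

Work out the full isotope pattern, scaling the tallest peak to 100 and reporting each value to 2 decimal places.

Silver pattern (n=1): 0.5180 : 0.4820
Europium pattern (n=2): 0.22857961 : 0.49904078 : 0.27237961
Convolve the two distributions (both contribute in 2-u steps):
  M: 0.5180×0.22857961 = 0.118404
  M+2: 0.5180×0.49904078 + 0.4820×0.22857961 = 0.368678
  M+4: 0.5180×0.27237961 + 0.4820×0.49904078 = 0.381630
  M+6: 0.4820×0.27237961 = 0.131287
Scale to base peak (0.381630) = 100: 31.03 : 96.61 : 100.00 : 34.40

31.03 : 96.61 : 100.00 : 34.40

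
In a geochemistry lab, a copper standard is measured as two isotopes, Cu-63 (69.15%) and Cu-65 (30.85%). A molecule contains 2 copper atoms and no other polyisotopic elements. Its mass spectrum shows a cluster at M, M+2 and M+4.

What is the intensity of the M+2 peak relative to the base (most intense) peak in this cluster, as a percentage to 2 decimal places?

Term probabilities: M 0.4782, M+2 0.4267, M+4 0.0952. Base peak = M.
P(M) = C(2,0) × 0.6915^2 × 0.3085^0 = 1 × 0.47817225 × 1.0000 = 0.478172 (base)
P(M+2) = C(2,1) × 0.6915^1 × 0.3085^1 = 2 × 0.6915 × 0.3085 = 0.426656
Relative intensity = 0.426656 / 0.478172 × 100 = 89.23

89.23%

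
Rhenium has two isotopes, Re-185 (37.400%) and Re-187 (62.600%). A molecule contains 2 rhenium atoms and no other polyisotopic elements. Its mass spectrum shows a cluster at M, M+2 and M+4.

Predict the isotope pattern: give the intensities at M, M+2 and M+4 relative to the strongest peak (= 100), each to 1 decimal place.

29.9 : 100.0 : 83.7

Each Re atom is independently Re-185 (p = 0.37400) or Re-187 (q = 0.62600); the cluster is the binomial expansion (p + q)^2.
P(M) = 0.37400^2 = 0.139876
P(M+2) = 2 × 0.37400^1 × 0.62600^1 = 0.468248
P(M+4) = 0.62600^2 = 0.391876
The M+2 peak is largest (0.468248); scaling to 100 gives 29.9 : 100.0 : 83.7.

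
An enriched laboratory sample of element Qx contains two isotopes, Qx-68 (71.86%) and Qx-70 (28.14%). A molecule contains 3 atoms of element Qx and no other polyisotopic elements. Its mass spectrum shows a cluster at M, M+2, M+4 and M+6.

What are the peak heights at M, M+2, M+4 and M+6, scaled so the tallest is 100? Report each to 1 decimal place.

Each Qx atom is independently Qx-68 (p = 0.7186) or Qx-70 (q = 0.2814); the cluster is the binomial expansion (p + q)^3.
P(M) = 0.7186^3 = 0.371075
P(M+2) = 3 × 0.7186^2 × 0.2814^1 = 0.435933
P(M+4) = 3 × 0.7186^1 × 0.2814^2 = 0.170709
P(M+6) = 0.2814^3 = 0.022283
The M+2 peak is largest (0.435933); scaling to 100 gives 85.1 : 100.0 : 39.2 : 5.1.

85.1 : 100.0 : 39.2 : 5.1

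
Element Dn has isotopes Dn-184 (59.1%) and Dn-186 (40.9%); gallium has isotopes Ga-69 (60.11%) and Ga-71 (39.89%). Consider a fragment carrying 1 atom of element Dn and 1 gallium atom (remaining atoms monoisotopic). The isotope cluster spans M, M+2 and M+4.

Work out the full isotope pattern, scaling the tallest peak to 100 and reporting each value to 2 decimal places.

Element Dn pattern (n=1): 0.5910 : 0.4090
Gallium pattern (n=1): 0.6011 : 0.3989
Convolve the two distributions (both contribute in 2-u steps):
  M: 0.5910×0.6011 = 0.355250
  M+2: 0.5910×0.3989 + 0.4090×0.6011 = 0.481600
  M+4: 0.4090×0.3989 = 0.163150
Scale to base peak (0.481600) = 100: 73.76 : 100.00 : 33.88

73.76 : 100.00 : 33.88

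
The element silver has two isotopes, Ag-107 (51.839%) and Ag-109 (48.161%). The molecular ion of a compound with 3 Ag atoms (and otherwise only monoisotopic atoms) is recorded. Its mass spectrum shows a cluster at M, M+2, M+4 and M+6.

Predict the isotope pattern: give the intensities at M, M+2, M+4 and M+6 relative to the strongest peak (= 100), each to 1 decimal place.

The 3 Ag atoms are independent, so intensities follow the terms of (0.51839 + 0.48161)^3.
P(M) = 0.51839^3 = 0.139306
P(M+2) = 3 × 0.51839^2 × 0.48161^1 = 0.388267
P(M+4) = 3 × 0.51839^1 × 0.48161^2 = 0.360719
P(M+6) = 0.48161^3 = 0.111709
The M+2 peak is largest (0.388267); scaling to 100 gives 35.9 : 100.0 : 92.9 : 28.8.

35.9 : 100.0 : 92.9 : 28.8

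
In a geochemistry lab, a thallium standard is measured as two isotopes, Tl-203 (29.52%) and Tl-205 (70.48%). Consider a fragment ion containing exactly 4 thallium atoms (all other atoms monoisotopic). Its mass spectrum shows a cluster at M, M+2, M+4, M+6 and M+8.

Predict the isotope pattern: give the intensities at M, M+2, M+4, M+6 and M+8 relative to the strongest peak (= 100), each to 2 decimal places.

1.84 : 17.54 : 62.83 : 100.00 : 59.69

Expanding (0.2952 + 0.7048)^4:
P(M) = 0.2952^4 = 0.007594
P(M+2) = 4 × 0.2952^3 × 0.7048^1 = 0.072523
P(M+4) = 6 × 0.2952^2 × 0.7048^2 = 0.259726
P(M+6) = 4 × 0.2952^1 × 0.7048^3 = 0.413403
P(M+8) = 0.7048^4 = 0.246754
The M+6 peak is largest (0.413403); scaling to 100 gives 1.84 : 17.54 : 62.83 : 100.00 : 59.69.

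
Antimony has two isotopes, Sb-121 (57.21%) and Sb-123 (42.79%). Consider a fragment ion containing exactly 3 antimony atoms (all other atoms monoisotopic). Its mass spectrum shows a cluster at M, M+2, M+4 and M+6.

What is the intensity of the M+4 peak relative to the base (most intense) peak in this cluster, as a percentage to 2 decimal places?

(0.5721 + 0.4279)^3 gives M 0.1872, M+2 0.4202, M+4 0.3143, M+6 0.0783; the largest is M+2.
P(M+2) = C(3,1) × 0.5721^2 × 0.4279^1 = 3 × 0.32729841 × 0.4279 = 0.420153 (base)
P(M+4) = C(3,2) × 0.5721^1 × 0.4279^2 = 3 × 0.5721 × 0.18309841 = 0.314252
Relative intensity = 0.314252 / 0.420153 × 100 = 74.79

74.79%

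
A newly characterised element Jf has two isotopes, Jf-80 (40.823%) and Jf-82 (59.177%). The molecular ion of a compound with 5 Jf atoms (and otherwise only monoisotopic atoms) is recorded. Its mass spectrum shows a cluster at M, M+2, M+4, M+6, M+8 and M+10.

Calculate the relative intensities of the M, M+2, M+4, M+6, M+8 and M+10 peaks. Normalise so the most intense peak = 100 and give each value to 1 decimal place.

3.3 : 23.8 : 69.0 : 100.0 : 72.5 : 21.0

Each Jf atom is independently Jf-80 (p = 0.40823) or Jf-82 (q = 0.59177); the cluster is the binomial expansion (p + q)^5.
P(M) = 0.40823^5 = 0.011338
P(M+2) = 5 × 0.40823^4 × 0.59177^1 = 0.082176
P(M+4) = 10 × 0.40823^3 × 0.59177^2 = 0.238243
P(M+6) = 10 × 0.40823^2 × 0.59177^3 = 0.345357
P(M+8) = 5 × 0.40823^1 × 0.59177^4 = 0.250315
P(M+10) = 0.59177^5 = 0.072571
The M+6 peak is largest (0.345357); scaling to 100 gives 3.3 : 23.8 : 69.0 : 100.0 : 72.5 : 21.0.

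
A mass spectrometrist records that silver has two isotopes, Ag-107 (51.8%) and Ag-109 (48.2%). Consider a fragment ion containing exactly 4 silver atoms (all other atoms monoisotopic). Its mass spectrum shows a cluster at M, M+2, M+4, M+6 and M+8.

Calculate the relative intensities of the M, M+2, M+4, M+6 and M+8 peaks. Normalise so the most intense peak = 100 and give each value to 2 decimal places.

Each Ag atom is independently Ag-107 (p = 0.518) or Ag-109 (q = 0.482); the cluster is the binomial expansion (p + q)^4.
P(M) = 0.518^4 = 0.071998
P(M+2) = 4 × 0.518^3 × 0.482^1 = 0.267976
P(M+4) = 6 × 0.518^2 × 0.482^2 = 0.374029
P(M+6) = 4 × 0.518^1 × 0.482^3 = 0.232023
P(M+8) = 0.482^4 = 0.053974
The M+4 peak is largest (0.374029); scaling to 100 gives 19.25 : 71.65 : 100.00 : 62.03 : 14.43.

19.25 : 71.65 : 100.00 : 62.03 : 14.43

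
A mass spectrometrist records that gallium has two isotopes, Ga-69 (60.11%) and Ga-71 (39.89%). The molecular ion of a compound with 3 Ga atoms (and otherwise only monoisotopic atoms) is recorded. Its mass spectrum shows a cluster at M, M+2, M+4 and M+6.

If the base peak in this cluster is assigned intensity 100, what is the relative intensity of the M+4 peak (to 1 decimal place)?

Binomial terms of (0.6011 + 0.3989)^3: M 0.2172, M+2 0.4324, M+4 0.2869, M+6 0.0635 → M+2 is the base peak.
P(M+2) = C(3,1) × 0.6011^2 × 0.3989^1 = 3 × 0.36132121 × 0.3989 = 0.432393 (base)
P(M+4) = C(3,2) × 0.6011^1 × 0.3989^2 = 3 × 0.6011 × 0.15912121 = 0.286943
Relative intensity = 0.286943 / 0.432393 × 100 = 66.4

66.4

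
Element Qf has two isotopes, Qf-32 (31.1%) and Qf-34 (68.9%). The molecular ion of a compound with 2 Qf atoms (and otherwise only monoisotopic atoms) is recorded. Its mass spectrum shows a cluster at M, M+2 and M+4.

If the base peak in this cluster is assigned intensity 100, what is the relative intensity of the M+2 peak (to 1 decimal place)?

90.3

Term probabilities: M 0.0967, M+2 0.4286, M+4 0.4747. Base peak = M+4.
P(M+4) = C(2,2) × 0.311^0 × 0.689^2 = 1 × 1.0000 × 0.474721 = 0.474721 (base)
P(M+2) = C(2,1) × 0.311^1 × 0.689^1 = 2 × 0.3110 × 0.6890 = 0.428558
Relative intensity = 0.428558 / 0.474721 × 100 = 90.3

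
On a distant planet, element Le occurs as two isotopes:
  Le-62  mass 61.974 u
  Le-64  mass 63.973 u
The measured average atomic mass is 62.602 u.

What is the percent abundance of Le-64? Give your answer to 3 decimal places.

31.416%

Writing the weighted mean with unknown fraction x of Le-62:
61.974·x + 63.973·(1 − x) = 62.602
(61.974 − 63.973)·x = 62.602 − 63.973
x = -1.371 / -1.999 = 0.68584 → 68.584% Le-62, 31.416% Le-64.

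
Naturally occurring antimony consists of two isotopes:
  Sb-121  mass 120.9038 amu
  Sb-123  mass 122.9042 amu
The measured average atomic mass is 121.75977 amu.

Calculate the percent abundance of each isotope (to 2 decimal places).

Sb-121: 57.21%, Sb-123: 42.79%

With x = fraction of Sb-121 (so Sb-123 is 1 − x):
120.9038·x + 122.9042·(1 − x) = 121.75977
(120.9038 − 122.9042)·x = 121.75977 − 122.9042
x = -1.14443 / -2.0004 = 0.57210 → 57.21% Sb-121, 42.79% Sb-123.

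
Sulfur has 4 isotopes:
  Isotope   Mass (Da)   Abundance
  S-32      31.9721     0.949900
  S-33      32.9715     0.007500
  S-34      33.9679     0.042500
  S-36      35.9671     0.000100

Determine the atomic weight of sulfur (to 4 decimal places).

The abundance-weighted mean is 0.949900 × 31.9721 + 0.007500 × 32.9715 + 0.042500 × 33.9679 + 0.000100 × 35.9671
= 30.37030 + 0.24729 + 1.44364 + 0.00360 = 32.06483 Da

32.0648 Da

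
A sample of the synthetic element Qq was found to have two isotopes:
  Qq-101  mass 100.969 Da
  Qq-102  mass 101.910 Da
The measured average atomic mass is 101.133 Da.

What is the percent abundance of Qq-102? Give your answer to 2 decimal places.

Let x be the fractional abundance of Qq-101; then Qq-102 has abundance 1 − x.
100.969·x + 101.910·(1 − x) = 101.133
(100.969 − 101.910)·x = 101.133 − 101.910
x = -0.777 / -0.941 = 0.82572 → 82.57% Qq-101, 17.43% Qq-102.

17.43%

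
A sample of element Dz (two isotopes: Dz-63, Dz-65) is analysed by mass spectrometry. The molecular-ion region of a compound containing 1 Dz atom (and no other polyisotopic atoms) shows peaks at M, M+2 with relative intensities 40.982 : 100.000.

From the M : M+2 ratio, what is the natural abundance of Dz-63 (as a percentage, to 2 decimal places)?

Let p = fractional abundance of Dz-63. I(M+2)/I(M) = [C(1,1)·p^0·(1−p)] / p^1 = 1·(1−p)/p = 100.000/40.982 = 2.4401
(1−p)/p = 2.4401/1 = 2.4401  ⇒  p = 1/(1 + 2.4401) = 0.2907
Dz-63: 29.07%, Dz-65: 70.93%.

29.07%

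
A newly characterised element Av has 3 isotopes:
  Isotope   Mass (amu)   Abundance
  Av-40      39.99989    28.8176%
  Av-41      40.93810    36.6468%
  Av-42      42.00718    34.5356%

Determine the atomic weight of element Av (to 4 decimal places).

Average mass = Σ (abundance × isotope mass) = 0.288176 × 39.99989 + 0.366468 × 40.93810 + 0.345356 × 42.00718
= 11.527008 + 15.002504 + 14.507432 = 41.036944 amu

41.0369 amu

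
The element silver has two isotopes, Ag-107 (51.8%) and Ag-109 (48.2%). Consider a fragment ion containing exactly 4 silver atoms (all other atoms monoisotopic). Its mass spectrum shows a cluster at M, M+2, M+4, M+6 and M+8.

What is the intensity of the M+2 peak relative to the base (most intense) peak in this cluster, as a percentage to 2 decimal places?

Term probabilities: M 0.0720, M+2 0.2680, M+4 0.3740, M+6 0.2320, M+8 0.0540. Base peak = M+4.
P(M+4) = C(4,2) × 0.518^2 × 0.482^2 = 6 × 0.268324 × 0.232324 = 0.374029 (base)
P(M+2) = C(4,1) × 0.518^3 × 0.482^1 = 4 × 0.13899183 × 0.4820 = 0.267976
Relative intensity = 0.267976 / 0.374029 × 100 = 71.65

71.65%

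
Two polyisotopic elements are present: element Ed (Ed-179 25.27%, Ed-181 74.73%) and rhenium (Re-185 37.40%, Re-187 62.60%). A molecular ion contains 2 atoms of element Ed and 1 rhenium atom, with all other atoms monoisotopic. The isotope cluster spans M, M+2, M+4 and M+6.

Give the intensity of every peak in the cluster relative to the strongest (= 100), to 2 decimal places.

Element Ed pattern (n=2): 0.06385729 : 0.37768542 : 0.55845729
Rhenium pattern (n=1): 0.3740 : 0.6260
Convolve the two distributions (both contribute in 2-u steps):
  M: 0.06385729×0.3740 = 0.023883
  M+2: 0.06385729×0.6260 + 0.37768542×0.3740 = 0.181229
  M+4: 0.37768542×0.6260 + 0.55845729×0.3740 = 0.445294
  M+6: 0.55845729×0.6260 = 0.349594
Scale to base peak (0.445294) = 100: 5.36 : 40.70 : 100.00 : 78.51

5.36 : 40.70 : 100.00 : 78.51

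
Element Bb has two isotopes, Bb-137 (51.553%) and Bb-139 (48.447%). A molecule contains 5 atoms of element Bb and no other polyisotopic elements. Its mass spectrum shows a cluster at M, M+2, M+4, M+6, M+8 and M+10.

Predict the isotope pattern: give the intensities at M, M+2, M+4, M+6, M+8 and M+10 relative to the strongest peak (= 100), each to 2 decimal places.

Each Bb atom is independently Bb-137 (p = 0.51553) or Bb-139 (q = 0.48447); the cluster is the binomial expansion (p + q)^5.
P(M) = 0.51553^5 = 0.036414
P(M+2) = 5 × 0.51553^4 × 0.48447^1 = 0.171101
P(M+4) = 10 × 0.51553^3 × 0.48447^2 = 0.321585
P(M+6) = 10 × 0.51553^2 × 0.48447^3 = 0.302210
P(M+8) = 5 × 0.51553^1 × 0.48447^4 = 0.142001
P(M+10) = 0.48447^5 = 0.026689
The M+4 peak is largest (0.321585); scaling to 100 gives 11.32 : 53.21 : 100.00 : 93.98 : 44.16 : 8.30.

11.32 : 53.21 : 100.00 : 93.98 : 44.16 : 8.30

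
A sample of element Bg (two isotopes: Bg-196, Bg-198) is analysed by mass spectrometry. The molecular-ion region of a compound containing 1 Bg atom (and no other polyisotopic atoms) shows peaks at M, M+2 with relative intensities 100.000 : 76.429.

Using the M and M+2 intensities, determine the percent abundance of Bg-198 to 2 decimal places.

43.32%

Let p = fractional abundance of Bg-196. I(M+2)/I(M) = [C(1,1)·p^0·(1−p)] / p^1 = 1·(1−p)/p = 76.429/100.000 = 0.7643
(1−p)/p = 0.7643/1 = 0.7643  ⇒  p = 1/(1 + 0.7643) = 0.5668
Bg-196: 56.68%, Bg-198: 43.32%.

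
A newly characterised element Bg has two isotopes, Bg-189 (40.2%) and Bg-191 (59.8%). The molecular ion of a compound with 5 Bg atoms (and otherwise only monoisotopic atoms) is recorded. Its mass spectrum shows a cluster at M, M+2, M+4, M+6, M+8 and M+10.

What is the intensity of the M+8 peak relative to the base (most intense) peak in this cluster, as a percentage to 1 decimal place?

Term probabilities: M 0.0105, M+2 0.0781, M+4 0.2323, M+6 0.3456, M+8 0.2570, M+10 0.0765. Base peak = M+6.
P(M+6) = C(5,3) × 0.402^2 × 0.598^3 = 10 × 0.161604 × 0.21384719 = 0.345586 (base)
P(M+8) = C(5,4) × 0.402^1 × 0.598^4 = 5 × 0.4020 × 0.12788062 = 0.257040
Relative intensity = 0.257040 / 0.345586 × 100 = 74.4

74.4%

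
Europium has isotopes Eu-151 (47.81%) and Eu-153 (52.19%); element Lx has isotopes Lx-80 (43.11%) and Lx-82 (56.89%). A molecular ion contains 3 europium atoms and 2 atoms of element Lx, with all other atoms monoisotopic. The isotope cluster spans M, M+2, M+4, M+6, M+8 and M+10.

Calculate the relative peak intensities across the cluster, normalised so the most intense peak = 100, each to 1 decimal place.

Europium pattern (n=3): 0.10928391 : 0.3578871 : 0.39067407 : 0.14215492
Element Lx pattern (n=2): 0.18584721 : 0.49050558 : 0.32364721
Convolve the two distributions (both contribute in 2-u steps):
  M: 0.10928391×0.18584721 = 0.020310
  M+2: 0.10928391×0.49050558 + 0.3578871×0.18584721 = 0.120117
  M+4: 0.10928391×0.32364721 + 0.3578871×0.49050558 + 0.39067407×0.18584721 = 0.283521
  M+6: 0.3578871×0.32364721 + 0.39067407×0.49050558 + 0.14215492×0.18584721 = 0.333876
  M+8: 0.39067407×0.32364721 + 0.14215492×0.49050558 = 0.196168
  M+10: 0.14215492×0.32364721 = 0.046008
Scale to base peak (0.333876) = 100: 6.1 : 36.0 : 84.9 : 100.0 : 58.8 : 13.8

6.1 : 36.0 : 84.9 : 100.0 : 58.8 : 13.8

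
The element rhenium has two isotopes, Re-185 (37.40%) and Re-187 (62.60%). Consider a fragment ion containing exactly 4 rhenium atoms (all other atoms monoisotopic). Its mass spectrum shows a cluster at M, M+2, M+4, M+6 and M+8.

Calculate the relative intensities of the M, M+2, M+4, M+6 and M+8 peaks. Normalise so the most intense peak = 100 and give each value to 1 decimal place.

5.3 : 35.7 : 89.6 : 100.0 : 41.8

Expanding (0.3740 + 0.6260)^4:
P(M) = 0.3740^4 = 0.019565
P(M+2) = 4 × 0.3740^3 × 0.6260^1 = 0.130993
P(M+4) = 6 × 0.3740^2 × 0.6260^2 = 0.328884
P(M+6) = 4 × 0.3740^1 × 0.6260^3 = 0.366990
P(M+8) = 0.6260^4 = 0.153567
The M+6 peak is largest (0.366990); scaling to 100 gives 5.3 : 35.7 : 89.6 : 100.0 : 41.8.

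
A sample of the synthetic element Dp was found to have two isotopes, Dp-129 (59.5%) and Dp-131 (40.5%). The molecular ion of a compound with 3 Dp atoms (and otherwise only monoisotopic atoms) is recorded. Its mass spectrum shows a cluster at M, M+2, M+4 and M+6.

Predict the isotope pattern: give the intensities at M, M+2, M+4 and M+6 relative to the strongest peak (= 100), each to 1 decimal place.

Each Dp atom is independently Dp-129 (p = 0.595) or Dp-131 (q = 0.405); the cluster is the binomial expansion (p + q)^3.
P(M) = 0.595^3 = 0.210645
P(M+2) = 3 × 0.595^2 × 0.405^1 = 0.430140
P(M+4) = 3 × 0.595^1 × 0.405^2 = 0.292785
P(M+6) = 0.405^3 = 0.066430
The M+2 peak is largest (0.430140); scaling to 100 gives 49.0 : 100.0 : 68.1 : 15.4.

49.0 : 100.0 : 68.1 : 15.4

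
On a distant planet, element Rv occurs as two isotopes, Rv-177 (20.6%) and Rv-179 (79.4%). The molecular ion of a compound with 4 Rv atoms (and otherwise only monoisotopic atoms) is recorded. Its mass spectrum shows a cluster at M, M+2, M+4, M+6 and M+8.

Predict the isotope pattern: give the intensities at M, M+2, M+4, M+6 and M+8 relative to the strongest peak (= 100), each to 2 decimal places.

0.44 : 6.73 : 38.92 : 100.00 : 96.36

The 4 Rv atoms are independent, so intensities follow the terms of (0.206 + 0.794)^4.
P(M) = 0.206^4 = 0.001801
P(M+2) = 4 × 0.206^3 × 0.794^1 = 0.027764
P(M+4) = 6 × 0.206^2 × 0.794^2 = 0.160519
P(M+6) = 4 × 0.206^1 × 0.794^3 = 0.412467
P(M+8) = 0.794^4 = 0.397450
The M+6 peak is largest (0.412467); scaling to 100 gives 0.44 : 6.73 : 38.92 : 100.00 : 96.36.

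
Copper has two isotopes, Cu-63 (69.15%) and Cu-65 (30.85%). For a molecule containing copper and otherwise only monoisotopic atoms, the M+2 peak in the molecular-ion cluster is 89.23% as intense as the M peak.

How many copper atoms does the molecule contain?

2

For n independent Cu atoms, I(M+2)/I(M) = n · (abundance Cu-65) / (abundance Cu-63) = n · 0.3085/0.6915.
n = 0.8923 × 0.6915/0.3085 = 2.00 ≈ 2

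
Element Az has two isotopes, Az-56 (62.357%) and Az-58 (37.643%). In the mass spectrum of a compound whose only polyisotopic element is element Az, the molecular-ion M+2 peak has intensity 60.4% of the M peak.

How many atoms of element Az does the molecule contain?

1

For n independent Az atoms, I(M+2)/I(M) = n · (abundance Az-58) / (abundance Az-56) = n · 0.37643/0.62357.
n = 0.604 × 0.62357/0.37643 = 1.00 ≈ 1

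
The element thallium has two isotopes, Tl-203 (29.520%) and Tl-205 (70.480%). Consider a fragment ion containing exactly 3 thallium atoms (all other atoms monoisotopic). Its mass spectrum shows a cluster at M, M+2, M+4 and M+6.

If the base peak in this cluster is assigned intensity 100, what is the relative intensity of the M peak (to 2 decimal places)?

5.85

Term probabilities: M 0.0257, M+2 0.1843, M+4 0.4399, M+6 0.3501. Base peak = M+4.
P(M+4) = C(3,2) × 0.29520^1 × 0.70480^2 = 3 × 0.2952 × 0.49674304 = 0.439916 (base)
P(M) = C(3,0) × 0.29520^3 × 0.70480^0 = 1 × 0.02572463 × 1.0000 = 0.025725
Relative intensity = 0.025725 / 0.439916 × 100 = 5.85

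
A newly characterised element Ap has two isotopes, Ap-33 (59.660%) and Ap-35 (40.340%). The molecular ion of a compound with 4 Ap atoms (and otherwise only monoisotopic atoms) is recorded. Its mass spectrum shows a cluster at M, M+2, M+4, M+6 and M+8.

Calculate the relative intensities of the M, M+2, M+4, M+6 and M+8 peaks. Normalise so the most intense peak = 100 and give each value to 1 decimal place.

36.5 : 98.6 : 100.0 : 45.1 : 7.6

Each Ap atom is independently Ap-33 (p = 0.59660) or Ap-35 (q = 0.40340); the cluster is the binomial expansion (p + q)^4.
P(M) = 0.59660^4 = 0.126687
P(M+2) = 4 × 0.59660^3 × 0.40340^1 = 0.342646
P(M+4) = 6 × 0.59660^2 × 0.40340^2 = 0.347528
P(M+6) = 4 × 0.59660^1 × 0.40340^3 = 0.156657
P(M+8) = 0.40340^4 = 0.026482
The M+4 peak is largest (0.347528); scaling to 100 gives 36.5 : 98.6 : 100.0 : 45.1 : 7.6.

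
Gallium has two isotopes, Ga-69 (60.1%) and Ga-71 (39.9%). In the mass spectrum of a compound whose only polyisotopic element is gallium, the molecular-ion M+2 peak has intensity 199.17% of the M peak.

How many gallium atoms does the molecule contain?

3

For n independent Ga atoms, I(M+2)/I(M) = n · (abundance Ga-71) / (abundance Ga-69) = n · 0.399/0.601.
n = 1.9917 × 0.601/0.399 = 3.00 ≈ 3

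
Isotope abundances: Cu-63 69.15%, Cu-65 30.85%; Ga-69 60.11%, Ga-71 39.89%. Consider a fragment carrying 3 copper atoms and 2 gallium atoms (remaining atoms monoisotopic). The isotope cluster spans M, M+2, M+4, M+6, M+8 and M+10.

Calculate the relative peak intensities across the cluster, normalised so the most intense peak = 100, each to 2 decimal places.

Copper pattern (n=3): 0.33065611 : 0.44254842 : 0.19743483 : 0.02936064
Gallium pattern (n=2): 0.36132121 : 0.47955758 : 0.15912121
Convolve the two distributions (both contribute in 2-u steps):
  M: 0.33065611×0.36132121 = 0.119473
  M+2: 0.33065611×0.47955758 + 0.44254842×0.36132121 = 0.318471
  M+4: 0.33065611×0.15912121 + 0.44254842×0.47955758 + 0.19743483×0.36132121 = 0.336179
  M+6: 0.44254842×0.15912121 + 0.19743483×0.47955758 + 0.02936064×0.36132121 = 0.175709
  M+8: 0.19743483×0.15912121 + 0.02936064×0.47955758 = 0.045496
  M+10: 0.02936064×0.15912121 = 0.004672
Scale to base peak (0.336179) = 100: 35.54 : 94.73 : 100.00 : 52.27 : 13.53 : 1.39

35.54 : 94.73 : 100.00 : 52.27 : 13.53 : 1.39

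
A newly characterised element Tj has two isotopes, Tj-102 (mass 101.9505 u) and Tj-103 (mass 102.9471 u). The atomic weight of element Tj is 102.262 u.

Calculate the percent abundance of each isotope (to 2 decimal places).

Tj-102: 68.74%, Tj-103: 31.26%

Let x be the fractional abundance of Tj-102; then Tj-103 has abundance 1 − x.
101.9505·x + 102.9471·(1 − x) = 102.262
(101.9505 − 102.9471)·x = 102.262 − 102.9471
x = -0.6851 / -0.9966 = 0.68744 → 68.74% Tj-102, 31.26% Tj-103.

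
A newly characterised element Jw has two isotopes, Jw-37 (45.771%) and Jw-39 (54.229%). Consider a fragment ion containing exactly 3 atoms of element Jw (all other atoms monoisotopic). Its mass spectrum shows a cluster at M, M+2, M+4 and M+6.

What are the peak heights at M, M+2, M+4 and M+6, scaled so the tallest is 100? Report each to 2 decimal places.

Expanding (0.45771 + 0.54229)^3:
P(M) = 0.45771^3 = 0.095890
P(M+2) = 3 × 0.45771^2 × 0.54229^1 = 0.340827
P(M+4) = 3 × 0.45771^1 × 0.54229^2 = 0.403808
P(M+6) = 0.54229^3 = 0.159476
The M+4 peak is largest (0.403808); scaling to 100 gives 23.75 : 84.40 : 100.00 : 39.49.

23.75 : 84.40 : 100.00 : 39.49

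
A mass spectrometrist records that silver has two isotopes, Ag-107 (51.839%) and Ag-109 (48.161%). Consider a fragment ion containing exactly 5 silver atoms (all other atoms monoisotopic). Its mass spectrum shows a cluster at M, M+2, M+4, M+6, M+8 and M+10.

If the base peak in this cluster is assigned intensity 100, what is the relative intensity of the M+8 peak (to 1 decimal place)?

Term probabilities: M 0.0374, M+2 0.1739, M+4 0.3231, M+6 0.3002, M+8 0.1394, M+10 0.0259. Base peak = M+4.
P(M+4) = C(5,2) × 0.51839^3 × 0.48161^2 = 10 × 0.13930601 × 0.23194819 = 0.323118 (base)
P(M+8) = C(5,4) × 0.51839^1 × 0.48161^4 = 5 × 0.51839 × 0.05379996 = 0.139447
Relative intensity = 0.139447 / 0.323118 × 100 = 43.2

43.2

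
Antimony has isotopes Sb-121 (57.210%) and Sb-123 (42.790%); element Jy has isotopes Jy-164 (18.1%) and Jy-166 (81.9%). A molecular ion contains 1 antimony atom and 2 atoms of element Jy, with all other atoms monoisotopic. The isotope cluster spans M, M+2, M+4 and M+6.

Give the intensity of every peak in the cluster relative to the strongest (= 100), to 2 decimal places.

Antimony pattern (n=1): 0.5721 : 0.4279
Element Jy pattern (n=2): 0.032761 : 0.296478 : 0.670761
Convolve the two distributions (both contribute in 2-u steps):
  M: 0.5721×0.032761 = 0.018743
  M+2: 0.5721×0.296478 + 0.4279×0.032761 = 0.183633
  M+4: 0.5721×0.670761 + 0.4279×0.296478 = 0.510605
  M+6: 0.4279×0.670761 = 0.287019
Scale to base peak (0.510605) = 100: 3.67 : 35.96 : 100.00 : 56.21

3.67 : 35.96 : 100.00 : 56.21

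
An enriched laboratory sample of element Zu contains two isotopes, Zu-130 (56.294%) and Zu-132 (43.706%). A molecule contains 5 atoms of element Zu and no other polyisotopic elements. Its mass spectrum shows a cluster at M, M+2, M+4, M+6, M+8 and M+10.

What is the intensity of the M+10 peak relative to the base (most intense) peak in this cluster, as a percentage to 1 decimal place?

4.7%

(0.56294 + 0.43706)^5 gives M 0.0565, M+2 0.2195, M+4 0.3408, M+6 0.2646, M+8 0.1027, M+10 0.0159; the largest is M+4.
P(M+4) = C(5,2) × 0.56294^3 × 0.43706^2 = 10 × 0.1783965 × 0.19102144 = 0.340776 (base)
P(M+10) = C(5,5) × 0.56294^0 × 0.43706^5 = 1 × 1.0000 × 0.01594797 = 0.015948
Relative intensity = 0.015948 / 0.340776 × 100 = 4.7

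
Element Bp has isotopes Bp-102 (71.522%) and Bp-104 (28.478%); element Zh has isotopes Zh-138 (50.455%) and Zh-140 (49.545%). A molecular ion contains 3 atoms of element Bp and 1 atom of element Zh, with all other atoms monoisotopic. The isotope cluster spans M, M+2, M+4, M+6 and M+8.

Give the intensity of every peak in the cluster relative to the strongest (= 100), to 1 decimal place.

45.9 : 100.0 : 75.7 : 24.4 : 2.8

Element Bp pattern (n=3): 0.36586339 : 0.43702878 : 0.17401227 : 0.02309556
Element Zh pattern (n=1): 0.50455 : 0.49545
Convolve the two distributions (both contribute in 2-u steps):
  M: 0.36586339×0.50455 = 0.184596
  M+2: 0.36586339×0.49545 + 0.43702878×0.50455 = 0.401770
  M+4: 0.43702878×0.49545 + 0.17401227×0.50455 = 0.304324
  M+6: 0.17401227×0.49545 + 0.02309556×0.50455 = 0.097867
  M+8: 0.02309556×0.49545 = 0.011443
Scale to base peak (0.401770) = 100: 45.9 : 100.0 : 75.7 : 24.4 : 2.8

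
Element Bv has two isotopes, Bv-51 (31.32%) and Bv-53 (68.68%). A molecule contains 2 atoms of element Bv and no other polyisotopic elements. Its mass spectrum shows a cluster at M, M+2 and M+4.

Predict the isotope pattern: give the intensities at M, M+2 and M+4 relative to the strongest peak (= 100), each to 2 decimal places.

20.80 : 91.21 : 100.00

The 2 Bv atoms are independent, so intensities follow the terms of (0.3132 + 0.6868)^2.
P(M) = 0.3132^2 = 0.098094
P(M+2) = 2 × 0.3132^1 × 0.6868^1 = 0.430212
P(M+4) = 0.6868^2 = 0.471694
The M+4 peak is largest (0.471694); scaling to 100 gives 20.80 : 91.21 : 100.00.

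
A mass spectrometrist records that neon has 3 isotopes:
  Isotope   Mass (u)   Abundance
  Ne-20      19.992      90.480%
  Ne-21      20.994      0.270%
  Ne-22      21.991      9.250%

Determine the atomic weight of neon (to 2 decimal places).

20.18 u

Ar = Σ fᵢ·mᵢ = 0.90480 × 19.992 + 0.00270 × 20.994 + 0.09250 × 21.991
= 18.0888 + 0.0567 + 2.0342 = 20.1797 u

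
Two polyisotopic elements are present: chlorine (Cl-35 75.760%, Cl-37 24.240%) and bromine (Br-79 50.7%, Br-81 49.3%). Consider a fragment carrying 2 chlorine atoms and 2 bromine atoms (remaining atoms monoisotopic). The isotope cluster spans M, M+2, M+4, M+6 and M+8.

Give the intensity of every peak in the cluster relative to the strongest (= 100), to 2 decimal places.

38.69 : 100.00 : 88.69 : 31.11 : 3.75

Chlorine pattern (n=2): 0.57395776 : 0.36728448 : 0.05875776
Bromine pattern (n=2): 0.257049 : 0.499902 : 0.243049
Convolve the two distributions (both contribute in 2-u steps):
  M: 0.57395776×0.257049 = 0.147535
  M+2: 0.57395776×0.499902 + 0.36728448×0.257049 = 0.381333
  M+4: 0.57395776×0.243049 + 0.36728448×0.499902 + 0.05875776×0.257049 = 0.338210
  M+6: 0.36728448×0.243049 + 0.05875776×0.499902 = 0.118641
  M+8: 0.05875776×0.243049 = 0.014281
Scale to base peak (0.381333) = 100: 38.69 : 100.00 : 88.69 : 31.11 : 3.75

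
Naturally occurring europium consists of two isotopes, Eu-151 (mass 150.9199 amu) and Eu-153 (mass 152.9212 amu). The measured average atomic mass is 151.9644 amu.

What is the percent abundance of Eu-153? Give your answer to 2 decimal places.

With x = fraction of Eu-151 (so Eu-153 is 1 − x):
150.9199·x + 152.9212·(1 − x) = 151.9644
(150.9199 − 152.9212)·x = 151.9644 − 152.9212
x = -0.9568 / -2.0013 = 0.47809 → 47.81% Eu-151, 52.19% Eu-153.

52.19%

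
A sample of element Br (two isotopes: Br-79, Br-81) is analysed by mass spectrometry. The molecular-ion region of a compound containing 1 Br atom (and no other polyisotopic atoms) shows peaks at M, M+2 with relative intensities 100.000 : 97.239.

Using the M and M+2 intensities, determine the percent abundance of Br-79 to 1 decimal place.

If p is the fraction of Br that is Br-79, then I(M+2)/I(M) = [C(1,1)·p^0·(1−p)] / p^1 = 1·(1−p)/p = 97.239/100.000 = 0.9724
(1−p)/p = 0.9724/1 = 0.9724  ⇒  p = 1/(1 + 0.9724) = 0.5070
Br-79: 50.7%, Br-81: 49.3%.

50.7%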